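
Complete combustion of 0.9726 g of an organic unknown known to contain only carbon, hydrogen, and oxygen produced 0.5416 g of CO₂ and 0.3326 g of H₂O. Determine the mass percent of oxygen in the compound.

mol C = 0.5416 g CO₂ ÷ 44.009 g/mol = 0.012307 mol
mol H = 2 × 0.3326 g H₂O ÷ 18.015 g/mol = 0.036925 mol
mass O = 0.9726 − (0.14781 + 0.037220) = 0.78757 g → mol O = 0.78757 ÷ 15.999 = 0.049226 mol
mass % O = 0.78757 g ÷ 0.9726 g × 100%

80.98%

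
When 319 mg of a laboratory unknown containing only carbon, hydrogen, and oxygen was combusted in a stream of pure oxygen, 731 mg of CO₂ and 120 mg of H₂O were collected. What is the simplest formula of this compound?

mol C = 0.731 g CO₂ ÷ 44.009 g/mol = 0.01661 mol
mol H = 2 × 0.120 g H₂O ÷ 18.015 g/mol = 0.01332 mol
mass O = 0.319 − (0.1995 + 0.01343) = 0.1061 g → mol O = 0.1061 ÷ 15.999 = 0.006630 mol
Divide by the smallest (0.006630 mol): C 2.505, H 2.010, O 1.000
Multiplying each by 2 gives whole numbers: C 5.01, H 4.02, O 2.00

C5H4O2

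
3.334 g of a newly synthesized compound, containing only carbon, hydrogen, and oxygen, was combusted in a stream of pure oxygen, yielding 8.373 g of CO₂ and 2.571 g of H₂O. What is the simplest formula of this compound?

mol C = 8.373 g CO₂ ÷ 44.009 g/mol = 0.19026 mol
mol H = 2 × 2.571 g H₂O ÷ 18.015 g/mol = 0.28543 mol
mass O = 3.334 − (2.2852 + 0.28771) = 0.76112 g → mol O = 0.76112 ÷ 15.999 = 0.047573 mol
Divide by the smallest (0.047573 mol): C 3.999, H 6.000, O 1.000

C4H6O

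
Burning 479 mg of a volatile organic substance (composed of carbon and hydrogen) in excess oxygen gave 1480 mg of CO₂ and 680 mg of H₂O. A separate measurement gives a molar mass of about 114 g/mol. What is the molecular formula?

C8H18

mol C = 1.48 g CO₂ ÷ 44.009 g/mol = 0.03363 mol
mol H = 2 × 0.680 g H₂O ÷ 18.015 g/mol = 0.07549 mol
Divide by the smallest (0.03363 mol): C 1.000, H 2.245
Multiplying each by 4 gives whole numbers: C 4.00, H 8.98
Empirical formula: C4H9
Empirical-formula mass = 57.12 g/mol; 114 ÷ 57.12 ≈ 2, so the molecular formula is C8H18.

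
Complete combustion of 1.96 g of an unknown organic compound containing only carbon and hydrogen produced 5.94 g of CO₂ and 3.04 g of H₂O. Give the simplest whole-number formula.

C2H5

mol C = 5.94 g CO₂ ÷ 44.009 g/mol = 0.1350 mol
mol H = 2 × 3.04 g H₂O ÷ 18.015 g/mol = 0.3375 mol
Divide by the smallest (0.1350 mol): C 1.000, H 2.500
Multiplying each by 2 gives whole numbers: C 2.00, H 5.00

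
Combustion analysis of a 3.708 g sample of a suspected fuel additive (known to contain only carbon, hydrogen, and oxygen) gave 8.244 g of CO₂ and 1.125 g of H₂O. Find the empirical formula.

C9H6O4

mol C = 8.244 g CO₂ ÷ 44.009 g/mol = 0.18733 mol
mol H = 2 × 1.125 g H₂O ÷ 18.015 g/mol = 0.12490 mol
mass O = 3.708 − (2.2500 + 0.12590) = 1.3321 g → mol O = 1.3321 ÷ 15.999 = 0.083264 mol
Divide by the smallest (0.083264 mol): C 2.250, H 1.500, O 1.000
Multiplying each by 4 gives whole numbers: C 9.00, H 6.00, O 4.00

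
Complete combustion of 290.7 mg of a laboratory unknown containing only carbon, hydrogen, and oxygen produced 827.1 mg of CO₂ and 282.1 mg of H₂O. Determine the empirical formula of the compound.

mol C = 0.8271 g CO₂ ÷ 44.009 g/mol = 0.018794 mol
mol H = 2 × 0.2821 g H₂O ÷ 18.015 g/mol = 0.031318 mol
mass O = 0.2907 − (0.22573 + 0.031569) = 0.033398 g → mol O = 0.033398 ÷ 15.999 = 0.0020875 mol
Divide by the smallest (0.0020875 mol): C 9.003, H 15.003, O 1.000

C9H15O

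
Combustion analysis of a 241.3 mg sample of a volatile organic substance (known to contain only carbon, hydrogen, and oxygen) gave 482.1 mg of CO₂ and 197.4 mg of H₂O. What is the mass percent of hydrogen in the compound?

mol C = 0.4821 g CO₂ ÷ 44.009 g/mol = 0.010955 mol
mol H = 2 × 0.1974 g H₂O ÷ 18.015 g/mol = 0.021915 mol
mass O = 0.2413 − (0.13158 + 0.022090) = 0.087634 g → mol O = 0.087634 ÷ 15.999 = 0.0054775 mol
mass % H = 0.022090 g ÷ 0.2413 g × 100%

9.15%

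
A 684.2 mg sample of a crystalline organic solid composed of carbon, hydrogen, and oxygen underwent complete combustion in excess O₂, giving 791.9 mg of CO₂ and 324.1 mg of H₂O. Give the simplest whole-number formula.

mol C = 0.7919 g CO₂ ÷ 44.009 g/mol = 0.017994 mol
mol H = 2 × 0.3241 g H₂O ÷ 18.015 g/mol = 0.035981 mol
mass O = 0.6842 − (0.21613 + 0.036269) = 0.43180 g → mol O = 0.43180 ÷ 15.999 = 0.026989 mol
Divide by the smallest (0.017994 mol): C 1.000, H 2.000, O 1.500
Multiplying each by 2 gives whole numbers: C 2.00, H 4.00, O 3.00

C2H4O3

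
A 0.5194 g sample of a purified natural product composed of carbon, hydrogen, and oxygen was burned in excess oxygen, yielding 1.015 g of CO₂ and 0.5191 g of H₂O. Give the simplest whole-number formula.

C2H5O

mol C = 1.015 g CO₂ ÷ 44.009 g/mol = 0.023063 mol
mol H = 2 × 0.5191 g H₂O ÷ 18.015 g/mol = 0.057630 mol
mass O = 0.5194 − (0.27702 + 0.058091) = 0.18429 g → mol O = 0.18429 ÷ 15.999 = 0.011519 mol
Divide by the smallest (0.011519 mol): C 2.002, H 5.003, O 1.000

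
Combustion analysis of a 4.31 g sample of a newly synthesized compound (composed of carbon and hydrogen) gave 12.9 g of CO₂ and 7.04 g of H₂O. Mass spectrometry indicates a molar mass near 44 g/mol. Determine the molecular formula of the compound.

mol C = 12.9 g CO₂ ÷ 44.009 g/mol = 0.2931 mol
mol H = 2 × 7.04 g H₂O ÷ 18.015 g/mol = 0.7816 mol
Divide by the smallest (0.2931 mol): C 1.000, H 2.666
Multiplying each by 3 gives whole numbers: C 3.00, H 8.00
Empirical formula: C3H8
Empirical-formula mass = 44.10 g/mol; 44 ÷ 44.10 ≈ 1, so the molecular formula is C3H8.

C3H8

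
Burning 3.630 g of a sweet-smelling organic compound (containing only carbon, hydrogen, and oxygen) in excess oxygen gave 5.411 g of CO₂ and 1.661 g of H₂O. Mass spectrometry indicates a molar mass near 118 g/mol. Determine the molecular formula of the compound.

mol C = 5.411 g CO₂ ÷ 44.009 g/mol = 0.12295 mol
mol H = 2 × 1.661 g H₂O ÷ 18.015 g/mol = 0.18440 mol
mass O = 3.630 − (1.4768 + 0.18588) = 1.9673 g → mol O = 1.9673 ÷ 15.999 = 0.12297 mol
Divide by the smallest (0.12295 mol): C 1.000, H 1.500, O 1.000
Multiplying each by 2 gives whole numbers: C 2.00, H 3.00, O 2.00
Empirical formula: C2H3O2
Empirical-formula mass = 59.04 g/mol; 118 ÷ 59.04 ≈ 2, so the molecular formula is C4H6O4.

C4H6O4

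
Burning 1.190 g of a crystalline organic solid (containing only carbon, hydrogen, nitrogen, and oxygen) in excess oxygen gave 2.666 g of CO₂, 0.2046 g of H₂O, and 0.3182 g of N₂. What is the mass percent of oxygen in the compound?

10.19%

mol C = 2.666 g CO₂ ÷ 44.009 g/mol = 0.060579 mol
mol H = 2 × 0.2046 g H₂O ÷ 18.015 g/mol = 0.022714 mol
mol N = 2 × 0.3182 g N₂ ÷ 28.014 g/mol = 0.022717 mol
mass O = 1.190 − (0.72761 + 0.022896 + 0.31820) = 0.12130 g → mol O = 0.12130 ÷ 15.999 = 0.0075814 mol
mass % O = 0.12130 g ÷ 1.190 g × 100%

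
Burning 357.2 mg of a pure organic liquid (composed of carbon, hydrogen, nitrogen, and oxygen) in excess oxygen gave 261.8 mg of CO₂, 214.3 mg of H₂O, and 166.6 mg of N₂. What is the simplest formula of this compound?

CH4N2O

mol C = 0.2618 g CO₂ ÷ 44.009 g/mol = 0.0059488 mol
mol H = 2 × 0.2143 g H₂O ÷ 18.015 g/mol = 0.023791 mol
mol N = 2 × 0.1666 g N₂ ÷ 28.014 g/mol = 0.011894 mol
mass O = 0.3572 − (0.071451 + 0.023982 + 0.16660) = 0.095168 g → mol O = 0.095168 ÷ 15.999 = 0.0059483 mol
Divide by the smallest (0.0059483 mol): C 1.000, H 4.000, N 2.000, O 1.000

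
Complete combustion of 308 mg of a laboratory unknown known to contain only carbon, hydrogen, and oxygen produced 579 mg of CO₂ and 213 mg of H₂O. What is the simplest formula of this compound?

mol C = 0.579 g CO₂ ÷ 44.009 g/mol = 0.01316 mol
mol H = 2 × 0.213 g H₂O ÷ 18.015 g/mol = 0.02365 mol
mass O = 0.308 − (0.1580 + 0.02384) = 0.1261 g → mol O = 0.1261 ÷ 15.999 = 0.007884 mol
Divide by the smallest (0.007884 mol): C 1.669, H 2.999, O 1.000
Multiplying each by 3 gives whole numbers: C 5.01, H 9.00, O 3.00

C5H9O3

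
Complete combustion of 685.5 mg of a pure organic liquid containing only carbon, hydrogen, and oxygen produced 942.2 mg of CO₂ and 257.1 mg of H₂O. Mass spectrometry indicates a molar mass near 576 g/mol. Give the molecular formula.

C18H24O21

mol C = 0.9422 g CO₂ ÷ 44.009 g/mol = 0.021409 mol
mol H = 2 × 0.2571 g H₂O ÷ 18.015 g/mol = 0.028543 mol
mass O = 0.6855 − (0.25715 + 0.028771) = 0.39958 g → mol O = 0.39958 ÷ 15.999 = 0.024975 mol
Divide by the smallest (0.021409 mol): C 1.000, H 1.333, O 1.167
Multiplying each by 6 gives whole numbers: C 6.00, H 8.00, O 7.00
Empirical formula: C6H8O7
Empirical-formula mass = 192.12 g/mol; 576 ÷ 192.12 ≈ 3, so the molecular formula is C18H24O21.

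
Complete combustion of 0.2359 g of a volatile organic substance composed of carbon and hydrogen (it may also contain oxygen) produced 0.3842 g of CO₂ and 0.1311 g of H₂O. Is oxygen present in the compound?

mol C = 0.3842 g CO₂ ÷ 44.009 g/mol = 0.0087300 mol
mol H = 2 × 0.1311 g H₂O ÷ 18.015 g/mol = 0.014555 mol
C and H account for only 0.11953 g of the 0.2359 g sample; the remaining 0.11637 g must be oxygen.

yes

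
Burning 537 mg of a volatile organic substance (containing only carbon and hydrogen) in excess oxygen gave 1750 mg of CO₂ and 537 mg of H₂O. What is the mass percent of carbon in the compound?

mol C = 1.75 g CO₂ ÷ 44.009 g/mol = 0.03976 mol
mol H = 2 × 0.537 g H₂O ÷ 18.015 g/mol = 0.05962 mol
mass % C = 0.4776 g ÷ 0.537 g × 100%

88.9%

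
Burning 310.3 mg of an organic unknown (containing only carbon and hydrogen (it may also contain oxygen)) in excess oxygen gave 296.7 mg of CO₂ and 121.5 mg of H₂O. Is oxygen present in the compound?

yes

mol C = 0.2967 g CO₂ ÷ 44.009 g/mol = 0.0067418 mol
mol H = 2 × 0.1215 g H₂O ÷ 18.015 g/mol = 0.013489 mol
C and H account for only 0.094572 g of the 0.3103 g sample; the remaining 0.21573 g must be oxygen.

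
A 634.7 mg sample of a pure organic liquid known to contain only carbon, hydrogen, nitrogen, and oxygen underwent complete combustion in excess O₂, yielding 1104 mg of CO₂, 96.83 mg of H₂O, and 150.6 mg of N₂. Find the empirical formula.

mol C = 1.104 g CO₂ ÷ 44.009 g/mol = 0.025086 mol
mol H = 2 × 0.09683 g H₂O ÷ 18.015 g/mol = 0.010750 mol
mol N = 2 × 0.1506 g N₂ ÷ 28.014 g/mol = 0.010752 mol
mass O = 0.6347 − (0.30131 + 0.010836 + 0.15060) = 0.17196 g → mol O = 0.17196 ÷ 15.999 = 0.010748 mol
Divide by the smallest (0.010748 mol): C 2.334, H 1.000, N 1.000, O 1.000
Multiplying each by 3 gives whole numbers: C 7.00, H 3.00, N 3.00, O 3.00

C7H3N3O3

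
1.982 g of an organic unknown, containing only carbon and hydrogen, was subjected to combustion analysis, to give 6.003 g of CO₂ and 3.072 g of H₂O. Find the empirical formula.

C2H5

mol C = 6.003 g CO₂ ÷ 44.009 g/mol = 0.13640 mol
mol H = 2 × 3.072 g H₂O ÷ 18.015 g/mol = 0.34105 mol
Divide by the smallest (0.13640 mol): C 1.000, H 2.500
Multiplying each by 2 gives whole numbers: C 2.00, H 5.00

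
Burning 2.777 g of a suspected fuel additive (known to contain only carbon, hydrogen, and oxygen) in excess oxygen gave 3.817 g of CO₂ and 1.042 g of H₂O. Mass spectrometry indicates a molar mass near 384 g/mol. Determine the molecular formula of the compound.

C12H16O14

mol C = 3.817 g CO₂ ÷ 44.009 g/mol = 0.086732 mol
mol H = 2 × 1.042 g H₂O ÷ 18.015 g/mol = 0.11568 mol
mass O = 2.777 − (1.0417 + 0.11661) = 1.6187 g → mol O = 1.6187 ÷ 15.999 = 0.10117 mol
Divide by the smallest (0.086732 mol): C 1.000, H 1.334, O 1.166
Multiplying each by 6 gives whole numbers: C 6.00, H 8.00, O 7.00
Empirical formula: C6H8O7
Empirical-formula mass = 192.12 g/mol; 384 ÷ 192.12 ≈ 2, so the molecular formula is C12H16O14.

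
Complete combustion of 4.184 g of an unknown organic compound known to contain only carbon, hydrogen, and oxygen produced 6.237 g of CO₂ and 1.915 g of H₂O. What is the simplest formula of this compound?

C2H3O2

mol C = 6.237 g CO₂ ÷ 44.009 g/mol = 0.14172 mol
mol H = 2 × 1.915 g H₂O ÷ 18.015 g/mol = 0.21260 mol
mass O = 4.184 − (1.7022 + 0.21430) = 2.2675 g → mol O = 2.2675 ÷ 15.999 = 0.14173 mol
Divide by the smallest (0.14172 mol): C 1.000, H 1.500, O 1.000
Multiplying each by 2 gives whole numbers: C 2.00, H 3.00, O 2.00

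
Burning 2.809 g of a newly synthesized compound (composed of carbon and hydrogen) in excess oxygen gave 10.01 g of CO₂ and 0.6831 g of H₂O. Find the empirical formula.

C3H

mol C = 10.01 g CO₂ ÷ 44.009 g/mol = 0.22745 mol
mol H = 2 × 0.6831 g H₂O ÷ 18.015 g/mol = 0.075837 mol
Divide by the smallest (0.075837 mol): C 2.999, H 1.000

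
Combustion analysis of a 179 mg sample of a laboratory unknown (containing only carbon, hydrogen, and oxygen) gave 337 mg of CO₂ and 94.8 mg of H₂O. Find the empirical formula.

C8H11O5

mol C = 0.337 g CO₂ ÷ 44.009 g/mol = 0.007658 mol
mol H = 2 × 0.0948 g H₂O ÷ 18.015 g/mol = 0.01052 mol
mass O = 0.179 − (0.09197 + 0.01061) = 0.07642 g → mol O = 0.07642 ÷ 15.999 = 0.004776 mol
Divide by the smallest (0.004776 mol): C 1.603, H 2.203, O 1.000
Multiplying each by 5 gives whole numbers: C 8.02, H 11.02, O 5.00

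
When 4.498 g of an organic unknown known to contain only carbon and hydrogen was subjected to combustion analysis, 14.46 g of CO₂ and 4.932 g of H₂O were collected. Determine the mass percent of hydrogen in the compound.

12.27%

mol C = 14.46 g CO₂ ÷ 44.009 g/mol = 0.32857 mol
mol H = 2 × 4.932 g H₂O ÷ 18.015 g/mol = 0.54754 mol
mass % H = 0.55192 g ÷ 4.498 g × 100%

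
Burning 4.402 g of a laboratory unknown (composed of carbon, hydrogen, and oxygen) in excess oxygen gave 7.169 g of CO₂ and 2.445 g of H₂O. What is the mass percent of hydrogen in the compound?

6.22%

mol C = 7.169 g CO₂ ÷ 44.009 g/mol = 0.16290 mol
mol H = 2 × 2.445 g H₂O ÷ 18.015 g/mol = 0.27144 mol
mass O = 4.402 − (1.9566 + 0.27361) = 2.1718 g → mol O = 2.1718 ÷ 15.999 = 0.13575 mol
mass % H = 0.27361 g ÷ 4.402 g × 100%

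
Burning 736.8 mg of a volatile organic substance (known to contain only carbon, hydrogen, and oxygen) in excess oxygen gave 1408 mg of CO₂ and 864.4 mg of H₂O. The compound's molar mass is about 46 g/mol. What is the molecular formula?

mol C = 1.408 g CO₂ ÷ 44.009 g/mol = 0.031993 mol
mol H = 2 × 0.8644 g H₂O ÷ 18.015 g/mol = 0.095964 mol
mass O = 0.7368 − (0.38427 + 0.096732) = 0.25579 g → mol O = 0.25579 ÷ 15.999 = 0.015988 mol
Divide by the smallest (0.015988 mol): C 2.001, H 6.002, O 1.000
Empirical formula: C2H6O
Empirical-formula mass = 46.07 g/mol; 46 ÷ 46.07 ≈ 1, so the molecular formula is C2H6O.

C2H6O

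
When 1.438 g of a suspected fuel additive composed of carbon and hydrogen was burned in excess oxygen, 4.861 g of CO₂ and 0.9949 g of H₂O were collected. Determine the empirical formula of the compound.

CH

mol C = 4.861 g CO₂ ÷ 44.009 g/mol = 0.11045 mol
mol H = 2 × 0.9949 g H₂O ÷ 18.015 g/mol = 0.11045 mol
Divide by the smallest (0.11045 mol): C 1.000, H 1.000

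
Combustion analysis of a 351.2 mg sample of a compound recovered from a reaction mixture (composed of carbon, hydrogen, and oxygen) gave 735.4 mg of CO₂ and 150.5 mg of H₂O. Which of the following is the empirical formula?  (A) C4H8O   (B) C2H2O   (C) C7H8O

mol C = 0.7354 g CO₂ ÷ 44.009 g/mol = 0.016710 mol
mol H = 2 × 0.1505 g H₂O ÷ 18.015 g/mol = 0.016708 mol
mass O = 0.3512 − (0.20071 + 0.016842) = 0.13365 g → mol O = 0.13365 ÷ 15.999 = 0.0083537 mol
Divide by the smallest (0.0083537 mol): C 2.000, H 2.000, O 1.000

(B) C2H2O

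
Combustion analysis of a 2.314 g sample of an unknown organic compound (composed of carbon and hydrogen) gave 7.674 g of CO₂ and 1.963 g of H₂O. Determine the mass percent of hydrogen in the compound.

9.49%

mol C = 7.674 g CO₂ ÷ 44.009 g/mol = 0.17437 mol
mol H = 2 × 1.963 g H₂O ÷ 18.015 g/mol = 0.21793 mol
mass % H = 0.21967 g ÷ 2.314 g × 100%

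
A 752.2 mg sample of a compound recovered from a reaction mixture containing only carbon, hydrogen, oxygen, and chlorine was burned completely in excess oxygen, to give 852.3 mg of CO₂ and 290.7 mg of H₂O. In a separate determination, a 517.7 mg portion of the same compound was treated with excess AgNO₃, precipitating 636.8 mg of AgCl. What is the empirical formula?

C6H10Cl2O5

mol C = 0.8523 g CO₂ ÷ 44.009 g/mol = 0.019366 mol
mol H = 2 × 0.2907 g H₂O ÷ 18.015 g/mol = 0.032273 mol
From the AgCl data: mol Cl per gram of compound = (0.6368 ÷ 143.318) ÷ 0.5177 = 0.0085827 mol/g, so in the 0.7522 g combustion sample mol Cl = 0.0064559 mol
mass O = 0.7522 − (0.23261 + 0.032531 + 0.22886) = 0.25820 g → mol O = 0.25820 ÷ 15.999 = 0.016138 mol
Divide by the smallest (0.0064559 mol): C 3.000, H 4.999, Cl 1.000, O 2.500
Multiplying each by 2 gives whole numbers: C 6.00, H 10.00, Cl 2.00, O 5.00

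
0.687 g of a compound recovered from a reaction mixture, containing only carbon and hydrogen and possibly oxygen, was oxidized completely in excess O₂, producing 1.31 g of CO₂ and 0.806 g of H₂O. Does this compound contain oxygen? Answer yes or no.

yes

mol C = 1.31 g CO₂ ÷ 44.009 g/mol = 0.02977 mol
mol H = 2 × 0.806 g H₂O ÷ 18.015 g/mol = 0.08948 mol
C and H account for only 0.4477 g of the 0.687 g sample; the remaining 0.2393 g must be oxygen.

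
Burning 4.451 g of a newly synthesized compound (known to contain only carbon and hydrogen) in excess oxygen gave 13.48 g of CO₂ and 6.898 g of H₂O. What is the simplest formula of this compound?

C2H5

mol C = 13.48 g CO₂ ÷ 44.009 g/mol = 0.30630 mol
mol H = 2 × 6.898 g H₂O ÷ 18.015 g/mol = 0.76581 mol
Divide by the smallest (0.30630 mol): C 1.000, H 2.500
Multiplying each by 2 gives whole numbers: C 2.00, H 5.00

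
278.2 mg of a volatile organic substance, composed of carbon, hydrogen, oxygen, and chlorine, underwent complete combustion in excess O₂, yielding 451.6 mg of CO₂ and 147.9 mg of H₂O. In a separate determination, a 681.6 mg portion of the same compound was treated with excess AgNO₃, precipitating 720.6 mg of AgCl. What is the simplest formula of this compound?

mol C = 0.4516 g CO₂ ÷ 44.009 g/mol = 0.010262 mol
mol H = 2 × 0.1479 g H₂O ÷ 18.015 g/mol = 0.016420 mol
From the AgCl data: mol Cl per gram of compound = (0.7206 ÷ 143.318) ÷ 0.6816 = 0.0073767 mol/g, so in the 0.2782 g combustion sample mol Cl = 0.0020522 mol
mass O = 0.2782 − (0.12325 + 0.016551 + 0.072751) = 0.065647 g → mol O = 0.065647 ÷ 15.999 = 0.0041032 mol
Divide by the smallest (0.0020522 mol): C 5.000, H 8.001, Cl 1.000, O 1.999

C5H8ClO2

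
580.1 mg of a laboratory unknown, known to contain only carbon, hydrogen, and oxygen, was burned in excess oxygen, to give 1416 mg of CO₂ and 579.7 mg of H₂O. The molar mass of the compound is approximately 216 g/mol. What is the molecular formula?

mol C = 1.416 g CO₂ ÷ 44.009 g/mol = 0.032175 mol
mol H = 2 × 0.5797 g H₂O ÷ 18.015 g/mol = 0.064357 mol
mass O = 0.5801 − (0.38646 + 0.064872) = 0.12877 g → mol O = 0.12877 ÷ 15.999 = 0.0080487 mol
Divide by the smallest (0.0080487 mol): C 3.998, H 7.996, O 1.000
Empirical formula: C4H8O
Empirical-formula mass = 72.11 g/mol; 216 ÷ 72.11 ≈ 3, so the molecular formula is C12H24O3.

C12H24O3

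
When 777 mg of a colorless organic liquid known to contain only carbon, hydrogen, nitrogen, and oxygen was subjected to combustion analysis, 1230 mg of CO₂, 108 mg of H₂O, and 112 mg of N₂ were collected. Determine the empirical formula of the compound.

mol C = 1.23 g CO₂ ÷ 44.009 g/mol = 0.02795 mol
mol H = 2 × 0.108 g H₂O ÷ 18.015 g/mol = 0.01199 mol
mol N = 2 × 0.112 g N₂ ÷ 28.014 g/mol = 0.007996 mol
mass O = 0.777 − (0.3357 + 0.01209 + 0.1120) = 0.3172 g → mol O = 0.3172 ÷ 15.999 = 0.01983 mol
Divide by the smallest (0.007996 mol): C 3.495, H 1.500, N 1.000, O 2.480
Multiplying each by 2 gives whole numbers: C 6.99, H 3.00, N 2.00, O 4.96

C7H3N2O5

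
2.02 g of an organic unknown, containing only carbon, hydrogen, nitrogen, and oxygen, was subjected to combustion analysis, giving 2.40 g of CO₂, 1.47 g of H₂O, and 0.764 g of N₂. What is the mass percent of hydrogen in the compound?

mol C = 2.40 g CO₂ ÷ 44.009 g/mol = 0.05453 mol
mol H = 2 × 1.47 g H₂O ÷ 18.015 g/mol = 0.1632 mol
mol N = 2 × 0.764 g N₂ ÷ 28.014 g/mol = 0.05454 mol
mass O = 2.02 − (0.6550 + 0.1645 + 0.7640) = 0.4365 g → mol O = 0.4365 ÷ 15.999 = 0.02728 mol
mass % H = 0.1645 g ÷ 2.02 g × 100%

8.1%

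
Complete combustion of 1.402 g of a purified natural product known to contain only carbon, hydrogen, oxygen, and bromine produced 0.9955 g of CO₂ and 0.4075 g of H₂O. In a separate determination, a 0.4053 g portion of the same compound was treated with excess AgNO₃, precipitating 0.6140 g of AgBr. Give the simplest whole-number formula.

C2H4BrO

mol C = 0.9955 g CO₂ ÷ 44.009 g/mol = 0.022620 mol
mol H = 2 × 0.4075 g H₂O ÷ 18.015 g/mol = 0.045240 mol
From the AgBr data: mol Br per gram of compound = (0.6140 ÷ 187.772) ÷ 0.4053 = 0.0080679 mol/g, so in the 1.402 g combustion sample mol Br = 0.011311 mol
mass O = 1.402 − (0.27169 + 0.045602 + 0.90381) = 0.18089 g → mol O = 0.18089 ÷ 15.999 = 0.011307 mol
Divide by the smallest (0.011307 mol): C 2.001, H 4.001, Br 1.000, O 1.000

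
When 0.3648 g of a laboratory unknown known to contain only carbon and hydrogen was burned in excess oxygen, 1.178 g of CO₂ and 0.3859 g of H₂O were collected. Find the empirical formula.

C5H8

mol C = 1.178 g CO₂ ÷ 44.009 g/mol = 0.026767 mol
mol H = 2 × 0.3859 g H₂O ÷ 18.015 g/mol = 0.042842 mol
Divide by the smallest (0.026767 mol): C 1.000, H 1.601
Multiplying each by 5 gives whole numbers: C 5.00, H 8.00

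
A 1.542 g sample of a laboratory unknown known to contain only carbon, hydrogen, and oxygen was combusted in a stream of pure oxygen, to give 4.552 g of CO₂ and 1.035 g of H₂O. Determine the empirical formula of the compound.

C9H10O

mol C = 4.552 g CO₂ ÷ 44.009 g/mol = 0.10343 mol
mol H = 2 × 1.035 g H₂O ÷ 18.015 g/mol = 0.11490 mol
mass O = 1.542 − (1.2423 + 0.11582) = 0.18384 g → mol O = 0.18384 ÷ 15.999 = 0.011491 mol
Divide by the smallest (0.011491 mol): C 9.002, H 10.000, O 1.000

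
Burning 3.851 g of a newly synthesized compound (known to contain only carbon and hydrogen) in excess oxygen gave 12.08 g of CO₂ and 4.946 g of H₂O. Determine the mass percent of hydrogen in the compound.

mol C = 12.08 g CO₂ ÷ 44.009 g/mol = 0.27449 mol
mol H = 2 × 4.946 g H₂O ÷ 18.015 g/mol = 0.54910 mol
mass % H = 0.55349 g ÷ 3.851 g × 100%

14.37%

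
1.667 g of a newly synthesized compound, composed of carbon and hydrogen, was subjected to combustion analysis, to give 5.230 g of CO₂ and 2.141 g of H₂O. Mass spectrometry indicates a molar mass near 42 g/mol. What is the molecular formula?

C3H6

mol C = 5.230 g CO₂ ÷ 44.009 g/mol = 0.11884 mol
mol H = 2 × 2.141 g H₂O ÷ 18.015 g/mol = 0.23769 mol
Divide by the smallest (0.11884 mol): C 1.000, H 2.000
Empirical formula: CH2
Empirical-formula mass = 14.03 g/mol; 42 ÷ 14.03 ≈ 3, so the molecular formula is C3H6.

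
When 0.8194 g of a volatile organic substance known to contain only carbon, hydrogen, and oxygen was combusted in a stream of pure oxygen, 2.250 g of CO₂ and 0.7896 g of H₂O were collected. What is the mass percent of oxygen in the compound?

mol C = 2.250 g CO₂ ÷ 44.009 g/mol = 0.051126 mol
mol H = 2 × 0.7896 g H₂O ÷ 18.015 g/mol = 0.087660 mol
mass O = 0.8194 − (0.61407 + 0.088362) = 0.11697 g → mol O = 0.11697 ÷ 15.999 = 0.0073108 mol
mass % O = 0.11697 g ÷ 0.8194 g × 100%

14.27%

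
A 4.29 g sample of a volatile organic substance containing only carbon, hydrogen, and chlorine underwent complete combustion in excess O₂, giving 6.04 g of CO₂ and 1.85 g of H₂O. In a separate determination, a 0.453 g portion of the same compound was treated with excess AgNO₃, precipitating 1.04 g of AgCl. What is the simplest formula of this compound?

C2H3Cl

mol C = 6.04 g CO₂ ÷ 44.009 g/mol = 0.1372 mol
mol H = 2 × 1.85 g H₂O ÷ 18.015 g/mol = 0.2054 mol
From the AgCl data: mol Cl per gram of compound = (1.04 ÷ 143.318) ÷ 0.453 = 0.01602 mol/g, so in the 4.29 g combustion sample mol Cl = 0.06872 mol
Divide by the smallest (0.06872 mol): C 1.997, H 2.989, Cl 1.000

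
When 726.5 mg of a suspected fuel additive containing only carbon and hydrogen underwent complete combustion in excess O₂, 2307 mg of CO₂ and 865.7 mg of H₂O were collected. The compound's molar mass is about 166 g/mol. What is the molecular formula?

mol C = 2.307 g CO₂ ÷ 44.009 g/mol = 0.052421 mol
mol H = 2 × 0.8657 g H₂O ÷ 18.015 g/mol = 0.096109 mol
Divide by the smallest (0.052421 mol): C 1.000, H 1.833
Multiplying each by 6 gives whole numbers: C 6.00, H 11.00
Empirical formula: C6H11
Empirical-formula mass = 83.15 g/mol; 166 ÷ 83.15 ≈ 2, so the molecular formula is C12H22.

C12H22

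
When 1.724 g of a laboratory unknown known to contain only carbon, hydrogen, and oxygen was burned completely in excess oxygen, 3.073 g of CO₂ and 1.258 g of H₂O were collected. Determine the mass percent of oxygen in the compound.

mol C = 3.073 g CO₂ ÷ 44.009 g/mol = 0.069827 mol
mol H = 2 × 1.258 g H₂O ÷ 18.015 g/mol = 0.13966 mol
mass O = 1.724 − (0.83869 + 0.14078) = 0.74453 g → mol O = 0.74453 ÷ 15.999 = 0.046536 mol
mass % O = 0.74453 g ÷ 1.724 g × 100%

43.19%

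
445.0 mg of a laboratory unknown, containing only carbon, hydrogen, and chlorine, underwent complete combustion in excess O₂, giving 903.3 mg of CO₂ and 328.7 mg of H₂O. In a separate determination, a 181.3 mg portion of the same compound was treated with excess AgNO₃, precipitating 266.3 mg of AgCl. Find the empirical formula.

mol C = 0.9033 g CO₂ ÷ 44.009 g/mol = 0.020525 mol
mol H = 2 × 0.3287 g H₂O ÷ 18.015 g/mol = 0.036492 mol
From the AgCl data: mol Cl per gram of compound = (0.2663 ÷ 143.318) ÷ 0.1813 = 0.010249 mol/g, so in the 0.4450 g combustion sample mol Cl = 0.0045607 mol
Divide by the smallest (0.0045607 mol): C 4.500, H 8.001, Cl 1.000
Multiplying each by 2 gives whole numbers: C 9.00, H 16.00, Cl 2.00

C9H16Cl2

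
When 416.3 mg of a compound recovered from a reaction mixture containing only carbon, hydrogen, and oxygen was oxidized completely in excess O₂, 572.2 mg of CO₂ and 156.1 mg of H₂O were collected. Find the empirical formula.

mol C = 0.5722 g CO₂ ÷ 44.009 g/mol = 0.013002 mol
mol H = 2 × 0.1561 g H₂O ÷ 18.015 g/mol = 0.017330 mol
mass O = 0.4163 − (0.15617 + 0.017469) = 0.24267 g → mol O = 0.24267 ÷ 15.999 = 0.015168 mol
Divide by the smallest (0.013002 mol): C 1.000, H 1.333, O 1.167
Multiplying each by 6 gives whole numbers: C 6.00, H 8.00, O 7.00

C6H8O7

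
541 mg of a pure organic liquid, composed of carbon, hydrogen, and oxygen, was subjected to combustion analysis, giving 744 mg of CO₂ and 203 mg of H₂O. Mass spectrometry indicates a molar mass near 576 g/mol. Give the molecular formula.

mol C = 0.744 g CO₂ ÷ 44.009 g/mol = 0.01691 mol
mol H = 2 × 0.203 g H₂O ÷ 18.015 g/mol = 0.02254 mol
mass O = 0.541 − (0.2031 + 0.02272) = 0.3152 g → mol O = 0.3152 ÷ 15.999 = 0.01970 mol
Divide by the smallest (0.01691 mol): C 1.000, H 1.333, O 1.165
Multiplying each by 6 gives whole numbers: C 6.00, H 8.00, O 6.99
Empirical formula: C6H8O7
Empirical-formula mass = 192.12 g/mol; 576 ÷ 192.12 ≈ 3, so the molecular formula is C18H24O21.

C18H24O21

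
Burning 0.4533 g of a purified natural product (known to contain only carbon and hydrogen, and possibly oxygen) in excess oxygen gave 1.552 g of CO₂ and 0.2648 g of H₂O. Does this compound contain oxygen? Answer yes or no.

mol C = 1.552 g CO₂ ÷ 44.009 g/mol = 0.035266 mol
mol H = 2 × 0.2648 g H₂O ÷ 18.015 g/mol = 0.029398 mol
C and H together account for 0.45321 g — essentially the entire 0.4533 g sample — so the compound contains no oxygen.

no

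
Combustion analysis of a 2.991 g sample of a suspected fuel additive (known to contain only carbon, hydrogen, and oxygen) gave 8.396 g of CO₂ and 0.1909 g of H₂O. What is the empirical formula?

C9HO2

mol C = 8.396 g CO₂ ÷ 44.009 g/mol = 0.19078 mol
mol H = 2 × 0.1909 g H₂O ÷ 18.015 g/mol = 0.021193 mol
mass O = 2.991 − (2.2914 + 0.021363) = 0.67819 g → mol O = 0.67819 ÷ 15.999 = 0.042389 mol
Divide by the smallest (0.021193 mol): C 9.002, H 1.000, O 2.000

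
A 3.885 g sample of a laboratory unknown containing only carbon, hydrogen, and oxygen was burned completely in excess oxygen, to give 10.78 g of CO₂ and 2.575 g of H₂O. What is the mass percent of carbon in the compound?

mol C = 10.78 g CO₂ ÷ 44.009 g/mol = 0.24495 mol
mol H = 2 × 2.575 g H₂O ÷ 18.015 g/mol = 0.28587 mol
mass O = 3.885 − (2.9421 + 0.28816) = 0.65475 g → mol O = 0.65475 ÷ 15.999 = 0.040924 mol
mass % C = 2.9421 g ÷ 3.885 g × 100%

75.73%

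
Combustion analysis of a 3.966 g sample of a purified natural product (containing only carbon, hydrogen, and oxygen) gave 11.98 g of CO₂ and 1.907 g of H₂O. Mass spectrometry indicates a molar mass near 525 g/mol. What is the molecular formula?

mol C = 11.98 g CO₂ ÷ 44.009 g/mol = 0.27222 mol
mol H = 2 × 1.907 g H₂O ÷ 18.015 g/mol = 0.21171 mol
mass O = 3.966 − (3.2696 + 0.21341) = 0.48299 g → mol O = 0.48299 ÷ 15.999 = 0.030189 mol
Divide by the smallest (0.030189 mol): C 9.017, H 7.013, O 1.000
Empirical formula: C9H7O
Empirical-formula mass = 131.15 g/mol; 525 ÷ 131.15 ≈ 4, so the molecular formula is C36H28O4.

C36H28O4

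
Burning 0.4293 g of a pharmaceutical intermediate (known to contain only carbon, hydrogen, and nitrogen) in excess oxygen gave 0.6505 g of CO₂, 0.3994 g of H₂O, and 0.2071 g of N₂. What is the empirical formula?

mol C = 0.6505 g CO₂ ÷ 44.009 g/mol = 0.014781 mol
mol H = 2 × 0.3994 g H₂O ÷ 18.015 g/mol = 0.044341 mol
mol N = 2 × 0.2071 g N₂ ÷ 28.014 g/mol = 0.014785 mol
Divide by the smallest (0.014781 mol): C 1.000, H 3.000, N 1.000

CH3N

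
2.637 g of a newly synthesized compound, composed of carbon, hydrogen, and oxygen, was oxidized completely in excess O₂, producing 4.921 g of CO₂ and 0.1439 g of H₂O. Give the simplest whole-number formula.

C7HO5

mol C = 4.921 g CO₂ ÷ 44.009 g/mol = 0.11182 mol
mol H = 2 × 0.1439 g H₂O ÷ 18.015 g/mol = 0.015976 mol
mass O = 2.637 − (1.3430 + 0.016103) = 1.2779 g → mol O = 1.2779 ÷ 15.999 = 0.079871 mol
Divide by the smallest (0.015976 mol): C 6.999, H 1.000, O 5.000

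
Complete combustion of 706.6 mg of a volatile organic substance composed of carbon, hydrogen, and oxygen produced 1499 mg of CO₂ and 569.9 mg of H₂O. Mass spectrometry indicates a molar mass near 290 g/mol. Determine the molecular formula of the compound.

C14H26O6

mol C = 1.499 g CO₂ ÷ 44.009 g/mol = 0.034061 mol
mol H = 2 × 0.5699 g H₂O ÷ 18.015 g/mol = 0.063269 mol
mass O = 0.7066 − (0.40911 + 0.063776) = 0.23372 g → mol O = 0.23372 ÷ 15.999 = 0.014608 mol
Divide by the smallest (0.014608 mol): C 2.332, H 4.331, O 1.000
Multiplying each by 3 gives whole numbers: C 6.99, H 12.99, O 3.00
Empirical formula: C7H13O3
Empirical-formula mass = 145.18 g/mol; 290 ÷ 145.18 ≈ 2, so the molecular formula is C14H26O6.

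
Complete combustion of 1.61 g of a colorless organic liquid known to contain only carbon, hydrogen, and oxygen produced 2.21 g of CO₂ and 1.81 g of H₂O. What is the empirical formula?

mol C = 2.21 g CO₂ ÷ 44.009 g/mol = 0.05022 mol
mol H = 2 × 1.81 g H₂O ÷ 18.015 g/mol = 0.2009 mol
mass O = 1.61 − (0.6032 + 0.2026) = 0.8043 g → mol O = 0.8043 ÷ 15.999 = 0.05027 mol
Divide by the smallest (0.05022 mol): C 1.000, H 4.002, O 1.001

CH4O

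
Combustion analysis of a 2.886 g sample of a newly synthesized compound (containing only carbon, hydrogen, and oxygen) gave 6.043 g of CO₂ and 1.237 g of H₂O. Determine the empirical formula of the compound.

mol C = 6.043 g CO₂ ÷ 44.009 g/mol = 0.13731 mol
mol H = 2 × 1.237 g H₂O ÷ 18.015 g/mol = 0.13733 mol
mass O = 2.886 − (1.6493 + 0.13843) = 1.0983 g → mol O = 1.0983 ÷ 15.999 = 0.068648 mol
Divide by the smallest (0.068648 mol): C 2.000, H 2.000, O 1.000

C2H2O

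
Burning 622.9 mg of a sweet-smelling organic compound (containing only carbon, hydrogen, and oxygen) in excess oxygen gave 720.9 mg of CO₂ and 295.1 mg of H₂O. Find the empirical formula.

mol C = 0.7209 g CO₂ ÷ 44.009 g/mol = 0.016381 mol
mol H = 2 × 0.2951 g H₂O ÷ 18.015 g/mol = 0.032762 mol
mass O = 0.6229 − (0.19675 + 0.033024) = 0.39313 g → mol O = 0.39313 ÷ 15.999 = 0.024572 mol
Divide by the smallest (0.016381 mol): C 1.000, H 2.000, O 1.500
Multiplying each by 2 gives whole numbers: C 2.00, H 4.00, O 3.00

C2H4O3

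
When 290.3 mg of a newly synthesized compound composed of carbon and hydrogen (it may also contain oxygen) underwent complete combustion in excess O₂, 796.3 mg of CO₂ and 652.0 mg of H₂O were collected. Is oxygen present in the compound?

mol C = 0.7963 g CO₂ ÷ 44.009 g/mol = 0.018094 mol
mol H = 2 × 0.6520 g H₂O ÷ 18.015 g/mol = 0.072384 mol
C and H together account for 0.29029 g — essentially the entire 0.2903 g sample — so the compound contains no oxygen.

no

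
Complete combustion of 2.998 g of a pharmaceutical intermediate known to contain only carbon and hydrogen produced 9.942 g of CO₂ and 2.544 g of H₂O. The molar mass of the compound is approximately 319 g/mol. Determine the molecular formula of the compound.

C24H30

mol C = 9.942 g CO₂ ÷ 44.009 g/mol = 0.22591 mol
mol H = 2 × 2.544 g H₂O ÷ 18.015 g/mol = 0.28243 mol
Divide by the smallest (0.22591 mol): C 1.000, H 1.250
Multiplying each by 4 gives whole numbers: C 4.00, H 5.00
Empirical formula: C4H5
Empirical-formula mass = 53.08 g/mol; 319 ÷ 53.08 ≈ 6, so the molecular formula is C24H30.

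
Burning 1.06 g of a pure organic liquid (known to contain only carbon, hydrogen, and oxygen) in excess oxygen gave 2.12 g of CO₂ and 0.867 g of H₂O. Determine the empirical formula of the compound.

C2H4O

mol C = 2.12 g CO₂ ÷ 44.009 g/mol = 0.04817 mol
mol H = 2 × 0.867 g H₂O ÷ 18.015 g/mol = 0.09625 mol
mass O = 1.06 − (0.5786 + 0.09702) = 0.3844 g → mol O = 0.3844 ÷ 15.999 = 0.02403 mol
Divide by the smallest (0.02403 mol): C 2.005, H 4.006, O 1.000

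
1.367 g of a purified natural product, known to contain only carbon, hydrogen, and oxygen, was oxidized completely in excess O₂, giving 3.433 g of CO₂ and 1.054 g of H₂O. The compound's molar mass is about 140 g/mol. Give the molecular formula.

mol C = 3.433 g CO₂ ÷ 44.009 g/mol = 0.078007 mol
mol H = 2 × 1.054 g H₂O ÷ 18.015 g/mol = 0.11701 mol
mass O = 1.367 − (0.93694 + 0.11795) = 0.31211 g → mol O = 0.31211 ÷ 15.999 = 0.019508 mol
Divide by the smallest (0.019508 mol): C 3.999, H 5.998, O 1.000
Empirical formula: C4H6O
Empirical-formula mass = 70.09 g/mol; 140 ÷ 70.09 ≈ 2, so the molecular formula is C8H12O2.

C8H12O2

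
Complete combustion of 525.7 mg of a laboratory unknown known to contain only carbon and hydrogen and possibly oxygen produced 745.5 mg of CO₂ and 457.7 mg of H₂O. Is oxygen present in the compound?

mol C = 0.7455 g CO₂ ÷ 44.009 g/mol = 0.016940 mol
mol H = 2 × 0.4577 g H₂O ÷ 18.015 g/mol = 0.050813 mol
C and H account for only 0.25468 g of the 0.5257 g sample; the remaining 0.27102 g must be oxygen.

yes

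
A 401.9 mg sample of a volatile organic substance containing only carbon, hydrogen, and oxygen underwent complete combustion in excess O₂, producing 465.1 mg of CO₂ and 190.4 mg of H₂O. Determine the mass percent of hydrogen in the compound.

5.30%

mol C = 0.4651 g CO₂ ÷ 44.009 g/mol = 0.010568 mol
mol H = 2 × 0.1904 g H₂O ÷ 18.015 g/mol = 0.021138 mol
mass O = 0.4019 − (0.12694 + 0.021307) = 0.25366 g → mol O = 0.25366 ÷ 15.999 = 0.015855 mol
mass % H = 0.021307 g ÷ 0.4019 g × 100%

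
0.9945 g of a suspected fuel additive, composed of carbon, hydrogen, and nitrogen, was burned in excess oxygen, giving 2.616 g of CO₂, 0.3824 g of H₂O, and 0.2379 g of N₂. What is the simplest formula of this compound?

C7H5N2

mol C = 2.616 g CO₂ ÷ 44.009 g/mol = 0.059442 mol
mol H = 2 × 0.3824 g H₂O ÷ 18.015 g/mol = 0.042454 mol
mol N = 2 × 0.2379 g N₂ ÷ 28.014 g/mol = 0.016984 mol
Divide by the smallest (0.016984 mol): C 3.500, H 2.500, N 1.000
Multiplying each by 2 gives whole numbers: C 7.00, H 5.00, N 2.00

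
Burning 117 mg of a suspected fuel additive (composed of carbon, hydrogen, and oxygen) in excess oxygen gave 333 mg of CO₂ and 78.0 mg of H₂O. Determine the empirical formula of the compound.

mol C = 0.333 g CO₂ ÷ 44.009 g/mol = 0.007567 mol
mol H = 2 × 0.0780 g H₂O ÷ 18.015 g/mol = 0.008659 mol
mass O = 0.117 − (0.09088 + 0.008729) = 0.01739 g → mol O = 0.01739 ÷ 15.999 = 0.001087 mol
Divide by the smallest (0.001087 mol): C 6.962, H 7.968, O 1.000

C7H8O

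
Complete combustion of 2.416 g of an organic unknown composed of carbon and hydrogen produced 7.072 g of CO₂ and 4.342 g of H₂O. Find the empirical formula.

CH3

mol C = 7.072 g CO₂ ÷ 44.009 g/mol = 0.16069 mol
mol H = 2 × 4.342 g H₂O ÷ 18.015 g/mol = 0.48204 mol
Divide by the smallest (0.16069 mol): C 1.000, H 3.000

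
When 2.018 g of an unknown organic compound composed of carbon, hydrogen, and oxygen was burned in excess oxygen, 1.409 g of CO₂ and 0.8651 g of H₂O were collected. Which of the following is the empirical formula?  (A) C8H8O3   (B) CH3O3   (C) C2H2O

mol C = 1.409 g CO₂ ÷ 44.009 g/mol = 0.032016 mol
mol H = 2 × 0.8651 g H₂O ÷ 18.015 g/mol = 0.096042 mol
mass O = 2.018 − (0.38455 + 0.096811) = 1.5366 g → mol O = 1.5366 ÷ 15.999 = 0.096046 mol
Divide by the smallest (0.032016 mol): C 1.000, H 3.000, O 3.000

(B) CH3O3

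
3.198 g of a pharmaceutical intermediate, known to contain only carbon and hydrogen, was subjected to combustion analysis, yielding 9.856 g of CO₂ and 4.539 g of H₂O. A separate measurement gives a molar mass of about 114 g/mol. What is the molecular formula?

C8H18

mol C = 9.856 g CO₂ ÷ 44.009 g/mol = 0.22395 mol
mol H = 2 × 4.539 g H₂O ÷ 18.015 g/mol = 0.50391 mol
Divide by the smallest (0.22395 mol): C 1.000, H 2.250
Multiplying each by 4 gives whole numbers: C 4.00, H 9.00
Empirical formula: C4H9
Empirical-formula mass = 57.12 g/mol; 114 ÷ 57.12 ≈ 2, so the molecular formula is C8H18.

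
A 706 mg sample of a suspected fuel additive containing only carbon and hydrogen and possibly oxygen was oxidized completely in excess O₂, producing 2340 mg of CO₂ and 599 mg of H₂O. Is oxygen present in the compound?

mol C = 2.34 g CO₂ ÷ 44.009 g/mol = 0.05317 mol
mol H = 2 × 0.599 g H₂O ÷ 18.015 g/mol = 0.06650 mol
C and H together account for 0.7057 g — essentially the entire 0.706 g sample — so the compound contains no oxygen.

no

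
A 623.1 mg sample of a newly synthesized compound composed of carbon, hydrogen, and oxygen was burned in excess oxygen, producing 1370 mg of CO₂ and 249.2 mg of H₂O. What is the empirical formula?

mol C = 1.370 g CO₂ ÷ 44.009 g/mol = 0.031130 mol
mol H = 2 × 0.2492 g H₂O ÷ 18.015 g/mol = 0.027666 mol
mass O = 0.6231 − (0.37390 + 0.027887) = 0.22131 g → mol O = 0.22131 ÷ 15.999 = 0.013833 mol
Divide by the smallest (0.013833 mol): C 2.250, H 2.000, O 1.000
Multiplying each by 4 gives whole numbers: C 9.00, H 8.00, O 4.00

C9H8O4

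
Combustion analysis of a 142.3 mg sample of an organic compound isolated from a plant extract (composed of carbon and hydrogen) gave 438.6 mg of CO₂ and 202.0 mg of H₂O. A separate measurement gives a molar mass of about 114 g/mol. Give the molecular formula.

C8H18

mol C = 0.4386 g CO₂ ÷ 44.009 g/mol = 0.0099661 mol
mol H = 2 × 0.2020 g H₂O ÷ 18.015 g/mol = 0.022426 mol
Divide by the smallest (0.0099661 mol): C 1.000, H 2.250
Multiplying each by 4 gives whole numbers: C 4.00, H 9.00
Empirical formula: C4H9
Empirical-formula mass = 57.12 g/mol; 114 ÷ 57.12 ≈ 2, so the molecular formula is C8H18.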